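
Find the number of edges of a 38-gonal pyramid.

76

A pyramid on an n-gon base has one n-gon and n triangles: V = 38 + 1 = 39, E = 2·38 = 76, F = 38 + 1 = 39.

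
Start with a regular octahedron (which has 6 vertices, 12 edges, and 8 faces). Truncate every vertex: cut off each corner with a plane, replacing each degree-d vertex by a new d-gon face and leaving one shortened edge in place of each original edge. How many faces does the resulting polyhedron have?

Truncation replaces each original edge-end by a new vertex, so V′ = 2E = 24.
Each original edge survives, and each old vertex of degree d contributes d new edges; summing degrees gives Σd = 2E, so E′ = E + 2E = 3E = 36.
Each original face survives and each original vertex becomes one new face: F′ = F + V = 14.

14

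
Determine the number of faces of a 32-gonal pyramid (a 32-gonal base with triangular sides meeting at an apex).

33

A pyramid on an n-gon base has one n-gon and n triangles: V = 32 + 1 = 33, E = 2·32 = 64, F = 32 + 1 = 33.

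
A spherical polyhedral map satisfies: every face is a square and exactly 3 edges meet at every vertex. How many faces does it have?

Each face has 4 edges and each edge borders two faces, so 2E = 4F.
Each vertex has degree 3, so 3V = 2E and hence V = 4F/3.
Euler: V − E + F = 2 ⇒ (4F/3) − (4F/2) + F = 2.
Multiply by 6: (8 − 12 + 6)F = 12, i.e. 2F = 12.
So F = 6, E = 4·6/2 = 12, V = 4·6/3 = 8.

6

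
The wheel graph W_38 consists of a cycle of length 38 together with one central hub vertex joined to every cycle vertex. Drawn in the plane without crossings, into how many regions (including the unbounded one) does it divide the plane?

W_38 has V = 38 + 1 = 39 vertices and E = 2·38 = 76 edges.
By Euler's formula F = 2 − V + E = 2 − 39 + 76 = 39.

39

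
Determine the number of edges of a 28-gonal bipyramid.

84

A bipyramid over an n-gon has 2n triangular faces and n + 2 vertices: V = 28 + 2 = 30, E = 3·28 = 84, F = 2·28 = 56.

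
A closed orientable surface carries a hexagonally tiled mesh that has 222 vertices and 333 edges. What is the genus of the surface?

1

Every face is a hexagon and each edge borders two faces, so 6F = 2·333, giving F = 111.
χ = V − E + F = 222 − 333 + 111 = 0.
For a closed orientable surface χ = 2 − 2g, so g = (2 − (0))/2 = 1.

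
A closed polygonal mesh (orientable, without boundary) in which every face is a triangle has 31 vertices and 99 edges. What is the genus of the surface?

Every face is a triangle and each edge borders two faces, so 3F = 2·99, giving F = 66.
χ = V − E + F = 31 − 99 + 66 = -2.
For a closed orientable surface χ = 2 − 2g, so g = (2 − (-2))/2 = 2.

2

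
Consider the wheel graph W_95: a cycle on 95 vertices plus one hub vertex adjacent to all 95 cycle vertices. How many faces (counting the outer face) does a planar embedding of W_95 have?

W_95 has V = 95 + 1 = 96 vertices and E = 2·95 = 190 edges.
By Euler's formula F = 2 − V + E = 2 − 96 + 190 = 96.

96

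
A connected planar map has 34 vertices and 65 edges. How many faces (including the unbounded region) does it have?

33

Euler's formula for a connected plane graph: V − E + F = 2, so F = 2 − 34 + 65 = 33.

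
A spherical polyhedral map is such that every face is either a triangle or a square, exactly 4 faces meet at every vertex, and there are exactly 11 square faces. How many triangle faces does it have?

Let x be the number of triangles; then F = 11 + x.
Edge–face incidences: 2E = 4·11 + 3·x = 44 + 3x.
Every vertex has degree 4, so 4V = 2E.
Euler: V − E + F = 2 ⇒ (2E)/4 − E + (11 + x) = 2.
Multiply by 8: 2·(2E) − 4·(2E) + 8·(11 + x) = 16, i.e. 88 + 8x − 2·(44 + 3x) = 16.
Collecting terms: 2x = 16, so x = 8.
Then 2E = 44 + 3·8 = 68, so E = 34, V = 2E/4 = 17, F = 11 + 8 = 19.

8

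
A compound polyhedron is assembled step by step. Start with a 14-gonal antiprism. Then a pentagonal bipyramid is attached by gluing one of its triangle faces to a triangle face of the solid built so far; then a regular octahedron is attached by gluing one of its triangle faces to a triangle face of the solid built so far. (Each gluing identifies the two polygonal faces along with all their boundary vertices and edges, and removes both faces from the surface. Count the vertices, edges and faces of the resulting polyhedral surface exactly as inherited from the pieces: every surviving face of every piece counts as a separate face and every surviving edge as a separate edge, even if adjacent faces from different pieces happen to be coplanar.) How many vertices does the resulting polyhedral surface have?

A 14-gonal antiprism: V=28, E=56, F=30.
Attach a pentagonal bipyramid (V=7, E=15, F=10) along a 3-gon: merge 3 vertices and 3 edges, delete both glued faces → V=32, E=68, F=38.
Attach a regular octahedron (V=6, E=12, F=8) along a 3-gon: merge 3 vertices and 3 edges, delete both glued faces → V=35, E=77, F=44.
Check: V − E + F = 35 − 77 + 44 = 2.

35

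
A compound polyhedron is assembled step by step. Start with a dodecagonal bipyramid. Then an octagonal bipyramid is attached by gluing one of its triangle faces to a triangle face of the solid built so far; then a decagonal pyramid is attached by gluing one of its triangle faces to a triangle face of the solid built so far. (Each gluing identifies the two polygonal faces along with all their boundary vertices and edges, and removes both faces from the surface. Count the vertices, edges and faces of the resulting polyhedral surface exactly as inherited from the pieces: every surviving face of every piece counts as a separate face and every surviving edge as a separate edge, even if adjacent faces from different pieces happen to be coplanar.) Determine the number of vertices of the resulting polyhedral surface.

29

A dodecagonal bipyramid: V=14, E=36, F=24.
Attach an octagonal bipyramid (V=10, E=24, F=16) along a 3-gon: merge 3 vertices and 3 edges, delete both glued faces → V=21, E=57, F=38.
Attach a decagonal pyramid (V=11, E=20, F=11) along a 3-gon: merge 3 vertices and 3 edges, delete both glued faces → V=29, E=74, F=47.
Check: V − E + F = 29 − 74 + 47 = 2.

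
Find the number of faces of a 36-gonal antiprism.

An antiprism on an n-gon has two n-gon caps and 2n triangles: V = 2·36 = 72, E = 4·36 = 144, F = 2·36 + 2 = 74.
Check: V − E + F = 72 − 144 + 74 = 2.

74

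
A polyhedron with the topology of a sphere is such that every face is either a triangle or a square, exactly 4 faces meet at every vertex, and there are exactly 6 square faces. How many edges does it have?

Let x be the number of triangles; then F = 6 + x.
Edge–face incidences: 2E = 4·6 + 3·x = 24 + 3x.
Every vertex has degree 4, so 4V = 2E.
Euler: V − E + F = 2 ⇒ (2E)/4 − E + (6 + x) = 2.
Multiply by 8: 2·(2E) − 4·(2E) + 8·(6 + x) = 16, i.e. 48 + 8x − 2·(24 + 3x) = 16.
Collecting terms: 2x = 16, so x = 8.
Then 2E = 24 + 3·8 = 48, so E = 24, V = 2E/4 = 12, F = 6 + 8 = 14.

24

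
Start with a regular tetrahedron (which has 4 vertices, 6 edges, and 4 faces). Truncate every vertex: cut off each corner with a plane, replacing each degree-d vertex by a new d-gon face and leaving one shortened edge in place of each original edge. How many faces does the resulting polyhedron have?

8

Truncation replaces each original edge-end by a new vertex, so V′ = 2E = 12.
Each original edge survives, and each old vertex of degree d contributes d new edges; summing degrees gives Σd = 2E, so E′ = E + 2E = 3E = 18.
Each original face survives and each original vertex becomes one new face: F′ = F + V = 8.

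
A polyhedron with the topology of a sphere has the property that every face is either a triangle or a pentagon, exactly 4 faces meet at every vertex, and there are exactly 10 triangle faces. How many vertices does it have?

10

Let x be the number of pentagons; then F = 10 + x.
Edge–face incidences: 2E = 3·10 + 5·x = 30 + 5x.
Every vertex has degree 4, so 4V = 2E.
Euler: V − E + F = 2 ⇒ (2E)/4 − E + (10 + x) = 2.
Multiply by 8: 2·(2E) − 4·(2E) + 8·(10 + x) = 16, i.e. 80 + 8x − 2·(30 + 5x) = 16.
Collecting terms: −2x + 20 = 16, so −2x = −4, so x = 2.
Then 2E = 30 + 5·2 = 40, so E = 20, V = 2E/4 = 10, F = 10 + 2 = 12.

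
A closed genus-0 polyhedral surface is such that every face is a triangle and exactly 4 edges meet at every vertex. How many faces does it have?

8

Each face has 3 edges and each edge borders two faces, so 2E = 3F.
Each vertex has degree 4, so 4V = 2E and hence V = 3F/4.
Euler: V − E + F = 2 ⇒ (3F/4) − (3F/2) + F = 2.
Multiply by 8: (6 − 12 + 8)F = 16, i.e. 2F = 16.
So F = 8, E = 3·8/2 = 12, V = 3·8/4 = 6.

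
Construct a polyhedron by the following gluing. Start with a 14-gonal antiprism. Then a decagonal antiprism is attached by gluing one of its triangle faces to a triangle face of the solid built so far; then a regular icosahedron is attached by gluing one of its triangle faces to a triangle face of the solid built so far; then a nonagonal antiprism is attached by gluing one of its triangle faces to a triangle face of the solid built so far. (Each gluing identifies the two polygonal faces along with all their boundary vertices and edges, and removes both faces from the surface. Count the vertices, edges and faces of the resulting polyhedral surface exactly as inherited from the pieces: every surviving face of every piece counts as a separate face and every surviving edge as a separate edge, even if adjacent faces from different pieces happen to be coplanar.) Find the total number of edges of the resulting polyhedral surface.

A 14-gonal antiprism: V=28, E=56, F=30.
Attach a decagonal antiprism (V=20, E=40, F=22) along a 3-gon: merge 3 vertices and 3 edges, delete both glued faces → V=45, E=93, F=50.
Attach a regular icosahedron (V=12, E=30, F=20) along a 3-gon: merge 3 vertices and 3 edges, delete both glued faces → V=54, E=120, F=68.
Attach a nonagonal antiprism (V=18, E=36, F=20) along a 3-gon: merge 3 vertices and 3 edges, delete both glued faces → V=69, E=153, F=86.
Check: V − E + F = 69 − 153 + 86 = 2.

153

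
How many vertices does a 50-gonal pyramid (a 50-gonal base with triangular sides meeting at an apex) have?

51

A pyramid on an n-gon base has one n-gon and n triangles: V = 50 + 1 = 51, E = 2·50 = 100, F = 50 + 1 = 51.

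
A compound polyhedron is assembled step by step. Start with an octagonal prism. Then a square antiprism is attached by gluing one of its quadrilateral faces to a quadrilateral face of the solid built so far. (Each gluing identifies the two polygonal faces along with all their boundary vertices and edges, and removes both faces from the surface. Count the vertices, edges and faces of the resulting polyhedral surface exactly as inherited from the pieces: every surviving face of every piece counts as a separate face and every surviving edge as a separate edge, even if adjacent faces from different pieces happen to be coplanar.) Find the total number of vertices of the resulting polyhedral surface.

An octagonal prism: V=16, E=24, F=10.
Attach a square antiprism (V=8, E=16, F=10) along a 4-gon: merge 4 vertices and 4 edges, delete both glued faces → V=20, E=36, F=18.
Check: V − E + F = 20 − 36 + 18 = 2.

20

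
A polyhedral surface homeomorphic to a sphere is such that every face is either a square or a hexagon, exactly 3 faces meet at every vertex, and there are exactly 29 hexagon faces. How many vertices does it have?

66

Let x be the number of squares; then F = 29 + x.
Edge–face incidences: 2E = 6·29 + 4·x = 174 + 4x.
Every vertex has degree 3, so 3V = 2E.
Euler: V − E + F = 2 ⇒ (2E)/3 − E + (29 + x) = 2.
Multiply by 6: 2·(2E) − 3·(2E) + 6·(29 + x) = 12, i.e. 174 + 6x − (174 + 4x) = 12.
Collecting terms: 2x = 12, so x = 6.
Then 2E = 174 + 4·6 = 198, so E = 99, V = 2E/3 = 66, F = 29 + 6 = 35.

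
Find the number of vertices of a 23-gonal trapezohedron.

48

The n-trapezohedron (dual of the n-antiprism) has V = 2·23 + 2 = 48, E = 4·23 = 92, F = 2·23 = 46.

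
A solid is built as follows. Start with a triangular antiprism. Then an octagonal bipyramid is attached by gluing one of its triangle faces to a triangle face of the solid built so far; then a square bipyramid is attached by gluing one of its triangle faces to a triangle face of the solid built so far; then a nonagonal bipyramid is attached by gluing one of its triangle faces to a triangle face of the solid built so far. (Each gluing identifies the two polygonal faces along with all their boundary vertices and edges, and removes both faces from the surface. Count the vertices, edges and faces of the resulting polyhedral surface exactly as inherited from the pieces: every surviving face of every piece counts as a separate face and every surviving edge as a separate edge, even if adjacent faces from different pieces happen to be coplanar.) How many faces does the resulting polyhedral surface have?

A triangular antiprism: V=6, E=12, F=8.
Attach an octagonal bipyramid (V=10, E=24, F=16) along a 3-gon: merge 3 vertices and 3 edges, delete both glued faces → V=13, E=33, F=22.
Attach a square bipyramid (V=6, E=12, F=8) along a 3-gon: merge 3 vertices and 3 edges, delete both glued faces → V=16, E=42, F=28.
Attach a nonagonal bipyramid (V=11, E=27, F=18) along a 3-gon: merge 3 vertices and 3 edges, delete both glued faces → V=24, E=66, F=44.
Check: V − E + F = 24 − 66 + 44 = 2.

44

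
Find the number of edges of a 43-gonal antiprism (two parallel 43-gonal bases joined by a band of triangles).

An antiprism on an n-gon has two n-gon caps and 2n triangles: V = 2·43 = 86, E = 4·43 = 172, F = 2·43 + 2 = 88.
Check: V − E + F = 86 − 172 + 88 = 2.

172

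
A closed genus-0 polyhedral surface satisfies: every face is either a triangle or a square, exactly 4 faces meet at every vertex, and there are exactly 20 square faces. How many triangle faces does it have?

8

Let x be the number of triangles; then F = 20 + x.
Edge–face incidences: 2E = 4·20 + 3·x = 80 + 3x.
Every vertex has degree 4, so 4V = 2E.
Euler: V − E + F = 2 ⇒ (2E)/4 − E + (20 + x) = 2.
Multiply by 8: 2·(2E) − 4·(2E) + 8·(20 + x) = 16, i.e. 160 + 8x − 2·(80 + 3x) = 16.
Collecting terms: 2x = 16, so x = 8.
Then 2E = 80 + 3·8 = 104, so E = 52, V = 2E/4 = 26, F = 20 + 8 = 28.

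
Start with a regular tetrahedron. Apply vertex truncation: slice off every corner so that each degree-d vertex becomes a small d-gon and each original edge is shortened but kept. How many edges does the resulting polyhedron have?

The base solid has V = 4, E = 6, F = 4.
Truncation replaces each original edge-end by a new vertex, so V′ = 2E = 12.
Each original edge survives, and each old vertex of degree d contributes d new edges; summing degrees gives Σd = 2E, so E′ = E + 2E = 3E = 18.
Each original face survives and each original vertex becomes one new face: F′ = F + V = 8.

18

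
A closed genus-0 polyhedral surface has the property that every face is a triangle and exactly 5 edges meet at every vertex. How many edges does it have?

30

Each face has 3 edges and each edge borders two faces, so 2E = 3F.
Each vertex has degree 5, so 5V = 2E and hence V = 3F/5.
Euler: V − E + F = 2 ⇒ (3F/5) − (3F/2) + F = 2.
Multiply by 10: (6 − 15 + 10)F = 20, i.e. 1F = 20.
So F = 20, E = 3·20/2 = 30, V = 3·20/5 = 12.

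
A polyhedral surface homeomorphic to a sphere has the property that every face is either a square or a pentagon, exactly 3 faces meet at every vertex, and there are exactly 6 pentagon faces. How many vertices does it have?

14

Let x be the number of squares; then F = 6 + x.
Edge–face incidences: 2E = 5·6 + 4·x = 30 + 4x.
Every vertex has degree 3, so 3V = 2E.
Euler: V − E + F = 2 ⇒ (2E)/3 − E + (6 + x) = 2.
Multiply by 6: 2·(2E) − 3·(2E) + 6·(6 + x) = 12, i.e. 36 + 6x − (30 + 4x) = 12.
Collecting terms: 2x + 6 = 12, so 2x = 6, so x = 3.
Then 2E = 30 + 4·3 = 42, so E = 21, V = 2E/3 = 14, F = 6 + 3 = 9.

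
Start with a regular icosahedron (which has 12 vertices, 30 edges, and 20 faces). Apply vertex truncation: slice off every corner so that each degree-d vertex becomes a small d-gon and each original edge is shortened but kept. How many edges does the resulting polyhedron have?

Truncation replaces each original edge-end by a new vertex, so V′ = 2E = 60.
Each original edge survives, and each old vertex of degree d contributes d new edges; summing degrees gives Σd = 2E, so E′ = E + 2E = 3E = 90.
Each original face survives and each original vertex becomes one new face: F′ = F + V = 32.

90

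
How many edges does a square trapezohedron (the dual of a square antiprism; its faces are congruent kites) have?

The n-trapezohedron (dual of the n-antiprism) has V = 2·4 + 2 = 10, E = 4·4 = 16, F = 2·4 = 8.

16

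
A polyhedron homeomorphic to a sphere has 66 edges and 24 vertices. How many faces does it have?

Here V − E + F = 2.
F = 2 − V + E = 2 − 24 + 66 = 44.

44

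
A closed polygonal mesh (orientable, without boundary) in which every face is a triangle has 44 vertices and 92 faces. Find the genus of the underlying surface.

Every face is a triangle, so 2E = 3·92 = 276, giving E = 138.
χ = V − E + F = 44 − 138 + 92 = -2.
For a closed orientable surface χ = 2 − 2g, so g = (2 − (-2))/2 = 2.

2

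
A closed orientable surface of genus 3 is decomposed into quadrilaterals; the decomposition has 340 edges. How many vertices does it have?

166

χ = 2 − 2·3 = -4, and every face is a square so 4F = 2E.
F = 2E/4 = 170. Then V = -4 + E − F = -4 + 340 − 170 = 166.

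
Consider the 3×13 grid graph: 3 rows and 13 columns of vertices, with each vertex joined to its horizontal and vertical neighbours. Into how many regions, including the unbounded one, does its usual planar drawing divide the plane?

25

The grid has V = 3·13 = 39 vertices and E = 3·12 + 13·2 = 62 edges.
F = 2 − V + E = 2 − 39 + 62 = 25.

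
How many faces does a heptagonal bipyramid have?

A bipyramid over an n-gon has 2n triangular faces and n + 2 vertices: V = 7 + 2 = 9, E = 3·7 = 21, F = 2·7 = 14.

14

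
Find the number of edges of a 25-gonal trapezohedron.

100

The n-trapezohedron (dual of the n-antiprism) has V = 2·25 + 2 = 52, E = 4·25 = 100, F = 2·25 = 50.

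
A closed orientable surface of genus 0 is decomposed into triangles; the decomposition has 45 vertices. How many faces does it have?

χ = 2 − 2·0 = 2, and every face is a triangle so 3F = 2E.
V − E + F = 2 with E = 3F/2 gives 45 − (3/2 − 1)·F = 2, so F = 86 and E = 129.

86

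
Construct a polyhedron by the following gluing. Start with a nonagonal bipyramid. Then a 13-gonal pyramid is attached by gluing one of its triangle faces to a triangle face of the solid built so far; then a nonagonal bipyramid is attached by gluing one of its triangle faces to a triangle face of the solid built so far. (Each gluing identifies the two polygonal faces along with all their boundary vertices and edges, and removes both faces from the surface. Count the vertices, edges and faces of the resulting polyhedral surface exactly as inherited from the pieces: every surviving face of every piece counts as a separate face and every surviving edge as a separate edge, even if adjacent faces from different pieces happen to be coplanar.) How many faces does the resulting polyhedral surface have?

A nonagonal bipyramid: V=11, E=27, F=18.
Attach a 13-gonal pyramid (V=14, E=26, F=14) along a 3-gon: merge 3 vertices and 3 edges, delete both glued faces → V=22, E=50, F=30.
Attach a nonagonal bipyramid (V=11, E=27, F=18) along a 3-gon: merge 3 vertices and 3 edges, delete both glued faces → V=30, E=74, F=46.
Check: V − E + F = 30 − 74 + 46 = 2.

46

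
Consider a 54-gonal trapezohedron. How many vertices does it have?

The n-trapezohedron (dual of the n-antiprism) has V = 2·54 + 2 = 110, E = 4·54 = 216, F = 2·54 = 108.

110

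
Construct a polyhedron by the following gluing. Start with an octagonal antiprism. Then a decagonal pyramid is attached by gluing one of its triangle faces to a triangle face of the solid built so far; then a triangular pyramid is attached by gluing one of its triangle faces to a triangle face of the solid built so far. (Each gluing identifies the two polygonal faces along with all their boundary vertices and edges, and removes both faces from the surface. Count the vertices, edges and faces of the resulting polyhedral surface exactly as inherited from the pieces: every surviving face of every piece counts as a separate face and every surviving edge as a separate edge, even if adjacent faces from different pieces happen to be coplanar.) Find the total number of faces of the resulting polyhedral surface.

An octagonal antiprism: V=16, E=32, F=18.
Attach a decagonal pyramid (V=11, E=20, F=11) along a 3-gon: merge 3 vertices and 3 edges, delete both glued faces → V=24, E=49, F=27.
Attach a triangular pyramid (V=4, E=6, F=4) along a 3-gon: merge 3 vertices and 3 edges, delete both glued faces → V=25, E=52, F=29.
Check: V − E + F = 25 − 52 + 29 = 2.

29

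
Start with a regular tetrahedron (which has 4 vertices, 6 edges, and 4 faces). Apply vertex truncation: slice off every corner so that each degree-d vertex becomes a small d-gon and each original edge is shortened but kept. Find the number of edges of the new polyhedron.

18

Truncation replaces each original edge-end by a new vertex, so V′ = 2E = 12.
Each original edge survives, and each old vertex of degree d contributes d new edges; summing degrees gives Σd = 2E, so E′ = E + 2E = 3E = 18.
Each original face survives and each original vertex becomes one new face: F′ = F + V = 8.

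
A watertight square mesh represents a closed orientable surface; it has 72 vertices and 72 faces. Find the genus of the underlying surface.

Every face is a square, so 2E = 4·72 = 288, giving E = 144.
χ = V − E + F = 72 − 144 + 72 = 0.
For a closed orientable surface χ = 2 − 2g, so g = (2 − (0))/2 = 1.

1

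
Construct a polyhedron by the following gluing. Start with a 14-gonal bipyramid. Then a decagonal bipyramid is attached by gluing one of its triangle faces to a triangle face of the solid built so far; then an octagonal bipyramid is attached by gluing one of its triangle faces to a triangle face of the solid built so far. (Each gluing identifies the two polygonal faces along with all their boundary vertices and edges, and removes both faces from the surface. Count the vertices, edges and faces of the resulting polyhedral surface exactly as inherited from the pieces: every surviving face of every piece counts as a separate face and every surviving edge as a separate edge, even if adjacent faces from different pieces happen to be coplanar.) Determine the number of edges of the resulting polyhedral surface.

90

A 14-gonal bipyramid: V=16, E=42, F=28.
Attach a decagonal bipyramid (V=12, E=30, F=20) along a 3-gon: merge 3 vertices and 3 edges, delete both glued faces → V=25, E=69, F=46.
Attach an octagonal bipyramid (V=10, E=24, F=16) along a 3-gon: merge 3 vertices and 3 edges, delete both glued faces → V=32, E=90, F=60.
Check: V − E + F = 32 − 90 + 60 = 2.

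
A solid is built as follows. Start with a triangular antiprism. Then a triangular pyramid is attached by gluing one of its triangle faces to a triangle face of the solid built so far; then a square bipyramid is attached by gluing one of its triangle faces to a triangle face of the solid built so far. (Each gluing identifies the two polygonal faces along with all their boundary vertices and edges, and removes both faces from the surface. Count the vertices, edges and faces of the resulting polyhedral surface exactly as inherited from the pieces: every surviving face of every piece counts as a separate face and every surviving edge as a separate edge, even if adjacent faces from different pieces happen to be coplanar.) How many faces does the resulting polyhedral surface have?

16

A triangular antiprism: V=6, E=12, F=8.
Attach a triangular pyramid (V=4, E=6, F=4) along a 3-gon: merge 3 vertices and 3 edges, delete both glued faces → V=7, E=15, F=10.
Attach a square bipyramid (V=6, E=12, F=8) along a 3-gon: merge 3 vertices and 3 edges, delete both glued faces → V=10, E=24, F=16.
Check: V − E + F = 10 − 24 + 16 = 2.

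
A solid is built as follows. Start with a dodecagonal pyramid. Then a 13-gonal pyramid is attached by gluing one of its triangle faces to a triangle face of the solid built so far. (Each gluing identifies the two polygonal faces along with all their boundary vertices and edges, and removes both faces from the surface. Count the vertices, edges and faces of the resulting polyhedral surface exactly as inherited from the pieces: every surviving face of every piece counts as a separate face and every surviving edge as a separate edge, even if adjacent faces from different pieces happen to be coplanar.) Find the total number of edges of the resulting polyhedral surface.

47

A dodecagonal pyramid: V=13, E=24, F=13.
Attach a 13-gonal pyramid (V=14, E=26, F=14) along a 3-gon: merge 3 vertices and 3 edges, delete both glued faces → V=24, E=47, F=25.
Check: V − E + F = 24 − 47 + 25 = 2.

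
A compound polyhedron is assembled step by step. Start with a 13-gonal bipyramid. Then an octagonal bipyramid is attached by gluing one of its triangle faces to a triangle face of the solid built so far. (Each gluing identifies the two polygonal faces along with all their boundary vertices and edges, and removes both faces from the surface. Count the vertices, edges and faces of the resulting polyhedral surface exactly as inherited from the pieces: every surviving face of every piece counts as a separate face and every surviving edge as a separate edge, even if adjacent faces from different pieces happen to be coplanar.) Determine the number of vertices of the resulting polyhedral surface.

A 13-gonal bipyramid: V=15, E=39, F=26.
Attach an octagonal bipyramid (V=10, E=24, F=16) along a 3-gon: merge 3 vertices and 3 edges, delete both glued faces → V=22, E=60, F=40.
Check: V − E + F = 22 − 60 + 40 = 2.

22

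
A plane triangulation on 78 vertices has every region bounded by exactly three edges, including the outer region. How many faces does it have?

In a plane triangulation 3F = 2E and V − E + F = 2, so F = 2V − 4 = 2·78 − 4 = 152.

152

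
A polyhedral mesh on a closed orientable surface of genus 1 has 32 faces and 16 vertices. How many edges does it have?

For a closed orientable surface of genus 1, χ = 2 − 2·1 = 0.
E = V + F − (0) = 16 + 32 − (0) = 48.

48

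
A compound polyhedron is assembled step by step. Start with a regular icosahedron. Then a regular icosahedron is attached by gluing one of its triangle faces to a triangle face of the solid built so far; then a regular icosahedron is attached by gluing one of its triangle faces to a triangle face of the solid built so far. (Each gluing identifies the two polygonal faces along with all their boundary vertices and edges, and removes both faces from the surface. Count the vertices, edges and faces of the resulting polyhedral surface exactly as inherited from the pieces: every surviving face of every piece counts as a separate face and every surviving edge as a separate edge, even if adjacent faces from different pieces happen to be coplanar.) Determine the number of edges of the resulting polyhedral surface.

84

A regular icosahedron: V=12, E=30, F=20.
Attach a regular icosahedron (V=12, E=30, F=20) along a 3-gon: merge 3 vertices and 3 edges, delete both glued faces → V=21, E=57, F=38.
Attach a regular icosahedron (V=12, E=30, F=20) along a 3-gon: merge 3 vertices and 3 edges, delete both glued faces → V=30, E=84, F=56.
Check: V − E + F = 30 − 84 + 56 = 2.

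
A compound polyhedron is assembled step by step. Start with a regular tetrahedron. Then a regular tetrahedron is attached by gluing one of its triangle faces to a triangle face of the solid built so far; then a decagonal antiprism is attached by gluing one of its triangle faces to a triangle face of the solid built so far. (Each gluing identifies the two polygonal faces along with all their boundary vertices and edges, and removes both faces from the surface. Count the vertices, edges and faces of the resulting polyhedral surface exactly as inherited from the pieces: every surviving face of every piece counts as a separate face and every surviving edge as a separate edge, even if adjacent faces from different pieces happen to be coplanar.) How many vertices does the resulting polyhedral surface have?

22

A regular tetrahedron: V=4, E=6, F=4.
Attach a regular tetrahedron (V=4, E=6, F=4) along a 3-gon: merge 3 vertices and 3 edges, delete both glued faces → V=5, E=9, F=6.
Attach a decagonal antiprism (V=20, E=40, F=22) along a 3-gon: merge 3 vertices and 3 edges, delete both glued faces → V=22, E=46, F=26.
Check: V − E + F = 22 − 46 + 26 = 2.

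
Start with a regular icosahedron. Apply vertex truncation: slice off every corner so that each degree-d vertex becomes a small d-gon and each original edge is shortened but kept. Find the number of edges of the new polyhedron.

90

The base solid has V = 12, E = 30, F = 20.
Truncation replaces each original edge-end by a new vertex, so V′ = 2E = 60.
Each original edge survives, and each old vertex of degree d contributes d new edges; summing degrees gives Σd = 2E, so E′ = E + 2E = 3E = 90.
Each original face survives and each original vertex becomes one new face: F′ = F + V = 32.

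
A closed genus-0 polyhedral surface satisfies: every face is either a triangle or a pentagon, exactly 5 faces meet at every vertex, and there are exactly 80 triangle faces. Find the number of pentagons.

Let x be the number of pentagons; then F = 80 + x.
Edge–face incidences: 2E = 3·80 + 5·x = 240 + 5x.
Every vertex has degree 5, so 5V = 2E.
Euler: V − E + F = 2 ⇒ (2E)/5 − E + (80 + x) = 2.
Multiply by 10: 2·(2E) − 5·(2E) + 10·(80 + x) = 20, i.e. 800 + 10x − 3·(240 + 5x) = 20.
Collecting terms: −5x + 80 = 20, so −5x = −60, so x = 12.
Then 2E = 240 + 5·12 = 300, so E = 150, V = 2E/5 = 60, F = 80 + 12 = 92.

12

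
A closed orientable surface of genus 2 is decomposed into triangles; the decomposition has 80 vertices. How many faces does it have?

χ = 2 − 2·2 = -2, and every face is a triangle so 3F = 2E.
V − E + F = -2 with E = 3F/2 gives 80 − (3/2 − 1)·F = -2, so F = 164 and E = 246.

164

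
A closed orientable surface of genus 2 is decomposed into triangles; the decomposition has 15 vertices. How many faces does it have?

34

χ = 2 − 2·2 = -2, and every face is a triangle so 3F = 2E.
V − E + F = -2 with E = 3F/2 gives 15 − (3/2 − 1)·F = -2, so F = 34 and E = 51.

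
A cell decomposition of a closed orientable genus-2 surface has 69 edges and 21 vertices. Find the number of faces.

For a closed orientable surface of genus 2, χ = 2 − 2·2 = -2.
F = -2 − V + E = -2 − 21 + 69 = 46.

46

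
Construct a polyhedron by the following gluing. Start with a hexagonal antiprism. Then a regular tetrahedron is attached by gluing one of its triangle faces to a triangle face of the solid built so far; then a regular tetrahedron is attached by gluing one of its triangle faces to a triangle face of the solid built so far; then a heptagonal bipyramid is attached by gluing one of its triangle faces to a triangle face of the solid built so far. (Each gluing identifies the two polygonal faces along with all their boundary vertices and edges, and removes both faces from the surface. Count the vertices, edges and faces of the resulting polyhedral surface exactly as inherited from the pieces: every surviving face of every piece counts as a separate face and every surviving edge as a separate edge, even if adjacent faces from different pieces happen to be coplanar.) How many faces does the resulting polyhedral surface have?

A hexagonal antiprism: V=12, E=24, F=14.
Attach a regular tetrahedron (V=4, E=6, F=4) along a 3-gon: merge 3 vertices and 3 edges, delete both glued faces → V=13, E=27, F=16.
Attach a regular tetrahedron (V=4, E=6, F=4) along a 3-gon: merge 3 vertices and 3 edges, delete both glued faces → V=14, E=30, F=18.
Attach a heptagonal bipyramid (V=9, E=21, F=14) along a 3-gon: merge 3 vertices and 3 edges, delete both glued faces → V=20, E=48, F=30.
Check: V − E + F = 20 − 48 + 30 = 2.

30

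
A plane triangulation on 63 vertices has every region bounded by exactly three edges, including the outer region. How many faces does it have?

122

In a plane triangulation 3F = 2E and V − E + F = 2, so F = 2V − 4 = 2·63 − 4 = 122.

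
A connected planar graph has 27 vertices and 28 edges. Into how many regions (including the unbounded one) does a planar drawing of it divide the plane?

Euler's formula for a connected plane graph: V − E + F = 2, so F = 2 − 27 + 28 = 3.

3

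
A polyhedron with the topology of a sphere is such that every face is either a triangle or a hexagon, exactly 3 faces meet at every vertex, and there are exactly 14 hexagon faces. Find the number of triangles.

Let x be the number of triangles; then F = 14 + x.
Edge–face incidences: 2E = 6·14 + 3·x = 84 + 3x.
Every vertex has degree 3, so 3V = 2E.
Euler: V − E + F = 2 ⇒ (2E)/3 − E + (14 + x) = 2.
Multiply by 6: 2·(2E) − 3·(2E) + 6·(14 + x) = 12, i.e. 84 + 6x − (84 + 3x) = 12.
Collecting terms: 3x = 12, so x = 4.
Then 2E = 84 + 3·4 = 96, so E = 48, V = 2E/3 = 32, F = 14 + 4 = 18.

4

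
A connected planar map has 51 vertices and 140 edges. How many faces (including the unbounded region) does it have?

Euler's formula for a connected plane graph: V − E + F = 2, so F = 2 − 51 + 140 = 91.

91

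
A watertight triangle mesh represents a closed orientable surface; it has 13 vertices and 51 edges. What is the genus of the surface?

3

Every face is a triangle and each edge borders two faces, so 3F = 2·51, giving F = 34.
χ = V − E + F = 13 − 51 + 34 = -4.
For a closed orientable surface χ = 2 − 2g, so g = (2 − (-4))/2 = 3.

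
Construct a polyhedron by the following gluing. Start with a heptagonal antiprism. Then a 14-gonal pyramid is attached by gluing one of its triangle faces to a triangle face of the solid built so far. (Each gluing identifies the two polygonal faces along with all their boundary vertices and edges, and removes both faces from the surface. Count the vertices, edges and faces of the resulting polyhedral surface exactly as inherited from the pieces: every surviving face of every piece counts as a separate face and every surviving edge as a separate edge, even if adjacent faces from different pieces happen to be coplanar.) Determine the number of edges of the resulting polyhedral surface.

A heptagonal antiprism: V=14, E=28, F=16.
Attach a 14-gonal pyramid (V=15, E=28, F=15) along a 3-gon: merge 3 vertices and 3 edges, delete both glued faces → V=26, E=53, F=29.
Check: V − E + F = 26 − 53 + 29 = 2.

53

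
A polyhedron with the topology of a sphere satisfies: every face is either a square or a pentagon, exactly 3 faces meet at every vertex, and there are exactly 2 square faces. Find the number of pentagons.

8

Let x be the number of pentagons; then F = 2 + x.
Edge–face incidences: 2E = 4·2 + 5·x = 8 + 5x.
Every vertex has degree 3, so 3V = 2E.
Euler: V − E + F = 2 ⇒ (2E)/3 − E + (2 + x) = 2.
Multiply by 6: 2·(2E) − 3·(2E) + 6·(2 + x) = 12, i.e. 12 + 6x − (8 + 5x) = 12.
Collecting terms: x + 4 = 12, so x = 8.
Then 2E = 8 + 5·8 = 48, so E = 24, V = 2E/3 = 16, F = 2 + 8 = 10.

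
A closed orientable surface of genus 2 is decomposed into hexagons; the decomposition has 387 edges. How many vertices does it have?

χ = 2 − 2·2 = -2, and every face is a hexagon so 6F = 2E.
F = 2E/6 = 129. Then V = -2 + E − F = -2 + 387 − 129 = 256.

256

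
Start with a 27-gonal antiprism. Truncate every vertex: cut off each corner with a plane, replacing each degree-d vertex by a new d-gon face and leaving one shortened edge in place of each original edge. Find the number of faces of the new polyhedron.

110

The base solid has V = 54, E = 108, F = 56.
Truncation replaces each original edge-end by a new vertex, so V′ = 2E = 216.
Each original edge survives, and each old vertex of degree d contributes d new edges; summing degrees gives Σd = 2E, so E′ = E + 2E = 3E = 324.
Each original face survives and each original vertex becomes one new face: F′ = F + V = 110.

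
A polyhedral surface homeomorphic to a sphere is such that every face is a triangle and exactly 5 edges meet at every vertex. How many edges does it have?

30

Each face has 3 edges and each edge borders two faces, so 2E = 3F.
Each vertex has degree 5, so 5V = 2E and hence V = 3F/5.
Euler: V − E + F = 2 ⇒ (3F/5) − (3F/2) + F = 2.
Multiply by 10: (6 − 15 + 10)F = 20, i.e. 1F = 20.
So F = 20, E = 3·20/2 = 30, V = 3·20/5 = 12.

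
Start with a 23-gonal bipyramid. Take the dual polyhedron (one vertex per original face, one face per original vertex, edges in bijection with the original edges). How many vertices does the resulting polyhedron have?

The base solid has V = 25, E = 69, F = 46.
The dual swaps V and F and preserves E: V′ = F = 46, E′ = E = 69, F′ = V = 25.

46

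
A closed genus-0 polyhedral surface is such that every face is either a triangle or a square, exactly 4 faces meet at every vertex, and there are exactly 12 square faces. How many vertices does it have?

18

Let x be the number of triangles; then F = 12 + x.
Edge–face incidences: 2E = 4·12 + 3·x = 48 + 3x.
Every vertex has degree 4, so 4V = 2E.
Euler: V − E + F = 2 ⇒ (2E)/4 − E + (12 + x) = 2.
Multiply by 8: 2·(2E) − 4·(2E) + 8·(12 + x) = 16, i.e. 96 + 8x − 2·(48 + 3x) = 16.
Collecting terms: 2x = 16, so x = 8.
Then 2E = 48 + 3·8 = 72, so E = 36, V = 2E/4 = 18, F = 12 + 8 = 20.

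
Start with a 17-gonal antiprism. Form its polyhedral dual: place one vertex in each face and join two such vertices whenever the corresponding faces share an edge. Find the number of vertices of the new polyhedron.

The base solid has V = 34, E = 68, F = 36.
The dual swaps V and F and preserves E: V′ = F = 36, E′ = E = 68, F′ = V = 34.

36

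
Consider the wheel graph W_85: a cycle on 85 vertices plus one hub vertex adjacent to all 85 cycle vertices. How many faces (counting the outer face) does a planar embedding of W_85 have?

86

W_85 has V = 85 + 1 = 86 vertices and E = 2·85 = 170 edges.
By Euler's formula F = 2 − V + E = 2 − 86 + 170 = 86.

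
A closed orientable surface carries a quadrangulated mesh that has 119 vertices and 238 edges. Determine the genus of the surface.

Every face is a square and each edge borders two faces, so 4F = 2·238, giving F = 119.
χ = V − E + F = 119 − 238 + 119 = 0.
For a closed orientable surface χ = 2 − 2g, so g = (2 − (0))/2 = 1.

1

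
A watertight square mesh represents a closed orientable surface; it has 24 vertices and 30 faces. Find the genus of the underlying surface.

Every face is a square, so 2E = 4·30 = 120, giving E = 60.
χ = V − E + F = 24 − 60 + 30 = -6.
For a closed orientable surface χ = 2 − 2g, so g = (2 − (-6))/2 = 4.

4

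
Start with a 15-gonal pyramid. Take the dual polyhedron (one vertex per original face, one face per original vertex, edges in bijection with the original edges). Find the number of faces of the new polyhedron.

The base solid has V = 16, E = 30, F = 16.
The dual swaps V and F and preserves E: V′ = F = 16, E′ = E = 30, F′ = V = 16.

16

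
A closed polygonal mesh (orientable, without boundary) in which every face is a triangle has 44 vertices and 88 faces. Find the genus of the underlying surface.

1

Every face is a triangle, so 2E = 3·88 = 264, giving E = 132.
χ = V − E + F = 44 − 132 + 88 = 0.
For a closed orientable surface χ = 2 − 2g, so g = (2 − (0))/2 = 1.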